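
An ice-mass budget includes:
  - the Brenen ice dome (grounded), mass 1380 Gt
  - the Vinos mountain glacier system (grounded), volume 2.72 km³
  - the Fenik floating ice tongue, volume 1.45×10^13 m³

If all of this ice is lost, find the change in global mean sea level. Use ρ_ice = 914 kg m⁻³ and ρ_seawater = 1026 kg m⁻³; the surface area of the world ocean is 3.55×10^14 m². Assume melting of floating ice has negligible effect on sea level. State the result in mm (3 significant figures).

≈ 3.80 mm

Brenen: 1380 Gt = 1.380×10^15 kg; dividing by ρ_w = 1026 kg m⁻³ gives 1.345×10^12 m³ of water.
Vinos: 2.72 km³ × (914/1026) = 2.423 km³ of water.
The Fenik floating ice tongue is floating and already displaces its own weight of water, so its melt adds essentially nothing to sea level.
Total added water ≈ 1.347×10^12 m³ over 3.55×10^14 m² → Δh = 3.80×10^-3 m = 3.80 mm.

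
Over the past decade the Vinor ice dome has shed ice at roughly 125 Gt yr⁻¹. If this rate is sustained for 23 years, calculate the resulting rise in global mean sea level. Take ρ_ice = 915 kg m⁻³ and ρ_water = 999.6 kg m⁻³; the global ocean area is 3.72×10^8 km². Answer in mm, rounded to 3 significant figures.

≈ 7.73 mm

Total mass lost = 125 Gt/yr × 23 yr = 2875 Gt = 2.875×10^15 kg.
ρ_w = 999.6 kg m⁻³, so water volume = 2.875×10^15 / 999.6 = 2.876×10^12 m³.
Δh = 2.876×10^12 / 3.72×10^14 = 7.73×10^-3 m = 7.73 mm.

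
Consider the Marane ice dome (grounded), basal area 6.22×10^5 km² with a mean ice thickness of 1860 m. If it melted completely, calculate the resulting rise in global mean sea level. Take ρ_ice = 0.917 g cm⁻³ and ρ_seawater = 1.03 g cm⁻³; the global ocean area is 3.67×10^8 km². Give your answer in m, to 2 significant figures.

Marane: ice volume = 6.22×10^5 km² × 1860 m = 1.157×10^6 km³; 1.157×10^6 × (917/1030) = 1.030×10^6 km³ of water.
Spread over 3.67×10^14 m² of ocean, Δh = 1.030×10^15 / 3.67×10^14 = 2.81 m.

≈ 2.8 m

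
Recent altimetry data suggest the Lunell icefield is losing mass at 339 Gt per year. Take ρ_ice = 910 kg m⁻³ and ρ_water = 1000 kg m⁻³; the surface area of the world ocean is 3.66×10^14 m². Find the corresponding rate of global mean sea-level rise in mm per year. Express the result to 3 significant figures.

ρ_w = 1000 kg m⁻³. Annual water volume added = 339 Gt / ρ_w = 3.390×10^14 kg / 1000 kg m⁻³ = 3.390×10^11 m³.
Δh per year = 3.390×10^11 / 3.66×10^14 = 9.26×10^-4 m = 0.926 mm.

≈ 0.926 mm/yr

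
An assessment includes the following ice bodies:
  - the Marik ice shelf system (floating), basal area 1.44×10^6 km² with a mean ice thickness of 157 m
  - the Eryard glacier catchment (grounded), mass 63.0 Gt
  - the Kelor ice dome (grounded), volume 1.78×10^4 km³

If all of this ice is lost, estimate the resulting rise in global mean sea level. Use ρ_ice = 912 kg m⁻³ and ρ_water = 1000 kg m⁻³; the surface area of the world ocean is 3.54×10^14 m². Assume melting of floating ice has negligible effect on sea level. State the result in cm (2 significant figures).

≈ 4.6 cm

The Marik ice shelf system is floating and already displaces its own weight of water, so its melt adds essentially nothing to sea level.
Eryard: 63.0 Gt = 6.300×10^13 kg; dividing by ρ_w = 1000 kg m⁻³ gives 6.300×10^10 m³ of water.
Kelor: 1.78×10^4 km³ × (912/1000) = 1.623×10^4 km³ of water.
Total added water ≈ 1.630×10^13 m³ over 3.54×10^14 m² → Δh = 0.0460 m = 4.6 cm.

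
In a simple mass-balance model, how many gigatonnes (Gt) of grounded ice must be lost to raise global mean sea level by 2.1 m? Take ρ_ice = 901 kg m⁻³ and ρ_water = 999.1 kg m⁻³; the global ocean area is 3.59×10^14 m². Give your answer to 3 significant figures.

≈ 7.53×10^5 Gt

Required water volume = Δh × A = 2.1 m × 3.59×10^14 m² = 7.539×10^14 m³.
ρ_w = 999.1 kg m⁻³, so the mass of water = 7.539×10^14 m³ × 999.1 kg m⁻³ = 7.532×10^17 kg = 7.53×10^5 Gt (and the same mass of ice, by conservation).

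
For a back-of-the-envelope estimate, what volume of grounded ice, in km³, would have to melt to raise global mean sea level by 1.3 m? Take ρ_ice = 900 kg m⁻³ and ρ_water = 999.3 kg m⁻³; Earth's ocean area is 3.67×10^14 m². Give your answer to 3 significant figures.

Required water volume = Δh × A = 1.3 m × 3.67×10^14 m² = 4.771×10^14 m³ = 4.771×10^5 km³.
Ice volume = water volume × ρ_w/ρ_ice = 4.771×10^5 × 999.3/900 = 5.30×10^5 km³.

≈ 5.30×10^5 km³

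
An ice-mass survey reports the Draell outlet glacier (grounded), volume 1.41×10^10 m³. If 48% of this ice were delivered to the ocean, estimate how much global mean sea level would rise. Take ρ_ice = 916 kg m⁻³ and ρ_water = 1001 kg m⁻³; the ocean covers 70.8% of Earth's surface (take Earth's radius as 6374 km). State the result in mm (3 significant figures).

Draell: 0.48 × 1.41×10^10 m³ × (916/1001) = 6.193×10^9 m³ of water.
Spread over 3.61×10^14 m² of ocean, Δh = 6.193×10^9 / 3.61×10^14 = 1.71×10^-5 m = 0.0171 mm.

≈ 0.0171 mm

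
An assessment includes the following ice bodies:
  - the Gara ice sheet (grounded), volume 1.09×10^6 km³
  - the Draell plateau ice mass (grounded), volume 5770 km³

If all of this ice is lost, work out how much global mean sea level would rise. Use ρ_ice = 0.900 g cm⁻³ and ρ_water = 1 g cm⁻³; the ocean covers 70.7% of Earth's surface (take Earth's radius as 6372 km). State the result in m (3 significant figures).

≈ 2.73 m

Gara: 1.09×10^6 km³ × (900/1000) = 9.810×10^5 km³ of water.
Draell: 5770 km³ × (900/1000) = 5193 km³ of water.
Total added water ≈ 9.862×10^14 m³ over 3.61×10^14 m² → Δh = 2.73 m.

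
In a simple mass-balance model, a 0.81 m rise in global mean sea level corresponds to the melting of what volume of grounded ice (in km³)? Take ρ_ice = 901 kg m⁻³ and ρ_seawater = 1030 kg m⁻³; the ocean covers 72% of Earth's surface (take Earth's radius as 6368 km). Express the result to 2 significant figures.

Required water volume = Δh × A = 0.81 m × 3.67×10^14 m² = 2.972×10^14 m³ = 2.972×10^5 km³.
Ice volume = water volume × ρ_w/ρ_ice = 2.972×10^5 × 1030/901 = 3.4×10^5 km³.

≈ 3.4×10^5 km³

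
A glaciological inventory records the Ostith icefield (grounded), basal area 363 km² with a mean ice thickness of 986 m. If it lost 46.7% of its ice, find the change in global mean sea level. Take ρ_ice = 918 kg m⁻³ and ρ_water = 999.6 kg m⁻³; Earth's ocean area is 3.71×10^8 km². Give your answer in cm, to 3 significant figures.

≈ 0.0414 cm

Ostith: ice volume = 363 km² × 986 m = 357.9 km³; 0.467 × 357.9 × (918/999.6) = 153.5 km³ of water.
Spread over 3.71×10^14 m² of ocean, Δh = 1.535×10^11 / 3.71×10^14 = 4.14×10^-4 m = 0.0414 cm.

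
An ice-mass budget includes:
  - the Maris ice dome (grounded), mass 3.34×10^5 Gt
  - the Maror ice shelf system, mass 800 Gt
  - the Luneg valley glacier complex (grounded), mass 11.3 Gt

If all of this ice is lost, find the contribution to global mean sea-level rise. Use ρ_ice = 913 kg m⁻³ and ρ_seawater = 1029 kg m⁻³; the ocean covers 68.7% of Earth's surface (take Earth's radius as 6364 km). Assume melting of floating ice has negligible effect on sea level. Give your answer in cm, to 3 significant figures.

Maris: 3.34×10^5 Gt = 3.340×10^17 kg; dividing by ρ_w = 1029 kg m⁻³ gives 3.246×10^14 m³ of water.
The Maror ice shelf system is floating and already displaces its own weight of water, so its melt adds essentially nothing to sea level.
Luneg: 11.3 Gt = 1.130×10^13 kg; dividing by ρ_w = 1029 kg m⁻³ gives 1.098×10^10 m³ of water.
Total added water ≈ 3.246×10^14 m³ over 3.50×10^14 m² → Δh = 0.928 m = 92.8 cm.

≈ 92.8 cm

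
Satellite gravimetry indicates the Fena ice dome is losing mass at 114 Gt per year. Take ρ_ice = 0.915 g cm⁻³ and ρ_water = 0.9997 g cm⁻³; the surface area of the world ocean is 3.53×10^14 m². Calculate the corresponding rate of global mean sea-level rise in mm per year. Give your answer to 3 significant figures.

ρ_w = 0.9997 g cm⁻³ = 999.7 kg m⁻³. Annual water volume added = 114 Gt / ρ_w = 1.140×10^14 kg / 999.7 kg m⁻³ = 1.140×10^11 m³.
Δh per year = 1.140×10^11 / 3.53×10^14 = 3.23×10^-4 m = 0.323 mm.

≈ 0.323 mm/yr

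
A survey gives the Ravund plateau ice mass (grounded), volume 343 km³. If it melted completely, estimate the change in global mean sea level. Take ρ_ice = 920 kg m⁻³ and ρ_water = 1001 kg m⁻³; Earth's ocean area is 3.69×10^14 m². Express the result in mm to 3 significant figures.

Ravund: 343 km³ × (920/1001) = 315.2 km³ of water.
Spread over 3.69×10^14 m² of ocean, Δh = 3.152×10^11 / 3.69×10^14 = 8.54×10^-4 m = 0.854 mm.

≈ 0.854 mm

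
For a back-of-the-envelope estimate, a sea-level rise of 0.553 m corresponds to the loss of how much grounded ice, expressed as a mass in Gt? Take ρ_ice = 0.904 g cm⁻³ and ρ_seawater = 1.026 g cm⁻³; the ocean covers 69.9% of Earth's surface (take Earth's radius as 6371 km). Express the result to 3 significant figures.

≈ 2.02×10^5 Gt

Required water volume = Δh × A = 0.553 m × 3.57×10^14 m² = 1.972×10^14 m³.
ρ_w = 1.026 g cm⁻³ = 1026 kg m⁻³, so the mass of water = 1.972×10^14 m³ × 1026 kg m⁻³ = 2.023×10^17 kg = 2.02×10^5 Gt (and the same mass of ice, by conservation).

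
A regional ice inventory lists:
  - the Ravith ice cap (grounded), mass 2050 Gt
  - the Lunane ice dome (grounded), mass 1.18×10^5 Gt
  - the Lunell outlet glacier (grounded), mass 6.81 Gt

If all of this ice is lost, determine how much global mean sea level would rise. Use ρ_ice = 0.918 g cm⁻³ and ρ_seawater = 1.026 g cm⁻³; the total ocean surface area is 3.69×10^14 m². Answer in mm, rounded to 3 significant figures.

Ravith: 2050 Gt = 2.050×10^15 kg; dividing by ρ_w = 1.026 g cm⁻³ = 1026 kg m⁻³ gives 1.998×10^12 m³ of water.
Lunane: 1.18×10^5 Gt = 1.180×10^17 kg; dividing by ρ_w = 1026 kg m⁻³ gives 1.150×10^14 m³ of water.
Lunell: 6.81 Gt = 6.810×10^12 kg; dividing by ρ_w = 1026 kg m⁻³ gives 6.637×10^9 m³ of water.
Total added water ≈ 1.170×10^14 m³ over 3.69×10^14 m² → Δh = 0.317 m = 317 mm.

≈ 317 mm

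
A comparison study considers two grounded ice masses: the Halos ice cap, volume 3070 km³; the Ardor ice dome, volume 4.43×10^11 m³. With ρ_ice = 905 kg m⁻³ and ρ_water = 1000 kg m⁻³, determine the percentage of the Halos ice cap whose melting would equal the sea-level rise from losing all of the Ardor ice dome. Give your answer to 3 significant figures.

Equal sea-level rise means equal mass of meltwater, i.e. equal mass of ice lost.
Ice mass of Ardor: 4.009×10^14 kg; ice mass of Halos: 2.778×10^15 kg.
Fraction required = 4.009×10^14 / 2.778×10^15 = 0.144 → 14.4 %.

≈ 14.4 %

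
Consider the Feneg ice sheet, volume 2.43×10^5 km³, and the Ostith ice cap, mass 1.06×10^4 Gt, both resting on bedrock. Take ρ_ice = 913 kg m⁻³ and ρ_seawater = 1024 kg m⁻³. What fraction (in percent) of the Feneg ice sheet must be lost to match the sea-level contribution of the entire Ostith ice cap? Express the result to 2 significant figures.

≈ 4.8 %

Equal sea-level rise means equal mass of meltwater, i.e. equal mass of ice lost.
Ice mass of Ostith: 1.060×10^16 kg; ice mass of Feneg: 2.219×10^17 kg.
Fraction required = 1.060×10^16 / 2.219×10^17 = 0.0478 → 4.8 %.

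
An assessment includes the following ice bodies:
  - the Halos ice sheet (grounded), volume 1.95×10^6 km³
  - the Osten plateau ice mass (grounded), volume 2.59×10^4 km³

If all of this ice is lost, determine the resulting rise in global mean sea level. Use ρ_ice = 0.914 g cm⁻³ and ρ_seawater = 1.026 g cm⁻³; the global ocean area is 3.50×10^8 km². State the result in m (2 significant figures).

≈ 5.0 m

Halos: 1.95×10^6 km³ × (914/1026) = 1.737×10^6 km³ of water.
Osten: 2.59×10^4 km³ × (914/1026) = 2.307×10^4 km³ of water.
Total added water ≈ 1.760×10^15 m³ over 3.50×10^14 m² → Δh = 5.03 m.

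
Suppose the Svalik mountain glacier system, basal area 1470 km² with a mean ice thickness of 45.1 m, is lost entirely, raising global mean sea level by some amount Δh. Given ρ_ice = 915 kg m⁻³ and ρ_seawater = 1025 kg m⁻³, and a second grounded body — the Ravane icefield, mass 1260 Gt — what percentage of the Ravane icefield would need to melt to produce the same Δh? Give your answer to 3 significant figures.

≈ 4.81 %

Equal sea-level rise means equal mass of meltwater, i.e. equal mass of ice lost.
Ice mass of Svalik: 6.066×10^13 kg; ice mass of Ravane: 1.260×10^15 kg.
Fraction required = 6.066×10^13 / 1.260×10^15 = 0.0481 → 4.81 %.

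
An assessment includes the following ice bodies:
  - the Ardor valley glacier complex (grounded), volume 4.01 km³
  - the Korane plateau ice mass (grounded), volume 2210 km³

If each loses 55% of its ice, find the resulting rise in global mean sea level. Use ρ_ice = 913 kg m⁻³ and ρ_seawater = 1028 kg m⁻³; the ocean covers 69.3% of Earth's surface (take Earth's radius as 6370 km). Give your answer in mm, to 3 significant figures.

≈ 3.06 mm

Ardor: 0.55 × 4.01 km³ × (913/1028) = 1.959 km³ of water.
Korane: 0.55 × 2210 km³ × (913/1028) = 1080 km³ of water.
Total added water ≈ 1.081×10^12 m³ over 3.53×10^14 m² → Δh = 3.06×10^-3 m = 3.06 mm.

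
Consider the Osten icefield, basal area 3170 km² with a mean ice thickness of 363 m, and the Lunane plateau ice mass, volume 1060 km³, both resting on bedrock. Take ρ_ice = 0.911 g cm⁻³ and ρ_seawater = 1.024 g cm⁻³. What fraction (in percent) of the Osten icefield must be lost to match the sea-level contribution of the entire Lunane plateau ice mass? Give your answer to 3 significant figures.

Equal sea-level rise means equal mass of meltwater, i.e. equal mass of ice lost.
Ice mass of Lunane: 9.657×10^14 kg; ice mass of Osten: 1.048×10^15 kg.
Fraction required = 9.657×10^14 / 1.048×10^15 = 0.921 → 92.1 %.

≈ 92.1 %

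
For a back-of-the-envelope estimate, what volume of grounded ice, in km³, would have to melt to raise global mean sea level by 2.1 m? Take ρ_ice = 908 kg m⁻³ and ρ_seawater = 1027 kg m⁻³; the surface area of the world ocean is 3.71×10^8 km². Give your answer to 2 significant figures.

≈ 8.8×10^5 km³

Required water volume = Δh × A = 2.1 m × 3.71×10^14 m² = 7.791×10^14 m³ = 7.791×10^5 km³.
Ice volume = water volume × ρ_w/ρ_ice = 7.791×10^5 × 1027/908 = 8.8×10^5 km³.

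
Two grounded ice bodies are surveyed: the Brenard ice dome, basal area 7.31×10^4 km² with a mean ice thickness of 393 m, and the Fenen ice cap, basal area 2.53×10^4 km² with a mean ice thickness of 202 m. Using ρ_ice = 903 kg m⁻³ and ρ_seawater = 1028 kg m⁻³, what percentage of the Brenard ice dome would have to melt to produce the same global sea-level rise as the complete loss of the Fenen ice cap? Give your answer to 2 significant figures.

Equal sea-level rise means equal mass of meltwater, i.e. equal mass of ice lost.
Ice mass of Fenen: 4.615×10^15 kg; ice mass of Brenard: 2.594×10^16 kg.
Fraction required = 4.615×10^15 / 2.594×10^16 = 0.178 → 18 %.

≈ 18 %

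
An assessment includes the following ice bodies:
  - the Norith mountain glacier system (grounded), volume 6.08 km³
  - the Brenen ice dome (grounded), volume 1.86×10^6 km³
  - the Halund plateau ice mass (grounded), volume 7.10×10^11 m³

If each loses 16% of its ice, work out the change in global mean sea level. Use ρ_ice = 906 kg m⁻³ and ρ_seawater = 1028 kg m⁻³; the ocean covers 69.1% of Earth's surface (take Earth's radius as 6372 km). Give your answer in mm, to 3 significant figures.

≈ 744 mm

Norith: 0.16 × 6.08 km³ × (906/1028) = 0.8574 km³ of water.
Brenen: 0.16 × 1.86×10^6 km³ × (906/1028) = 2.623×10^5 km³ of water.
Halund: 0.16 × 7.10×10^11 m³ × (906/1028) = 1.001×10^11 m³ of water.
Total added water ≈ 2.624×10^14 m³ over 3.53×10^14 m² → Δh = 0.744 m = 744 mm.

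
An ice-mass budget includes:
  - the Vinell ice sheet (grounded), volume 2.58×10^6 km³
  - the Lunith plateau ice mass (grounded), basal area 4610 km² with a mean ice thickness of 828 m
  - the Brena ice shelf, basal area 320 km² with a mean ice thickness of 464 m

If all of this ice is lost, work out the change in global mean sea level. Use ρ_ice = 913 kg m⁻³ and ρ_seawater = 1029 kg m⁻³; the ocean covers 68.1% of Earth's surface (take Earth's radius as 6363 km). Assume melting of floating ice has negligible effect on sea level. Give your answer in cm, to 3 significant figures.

Vinell: 2.58×10^6 km³ × (913/1029) = 2.289×10^6 km³ of water.
Lunith: ice volume = 4610 km² × 828 m = 3817 km³; 3817 × (913/1029) = 3387 km³ of water.
The Brena ice shelf is floating and already displaces its own weight of water, so its melt adds essentially nothing to sea level.
Total added water ≈ 2.293×10^15 m³ over 3.46×10^14 m² → Δh = 6.62 m = 662 cm.

≈ 662 cm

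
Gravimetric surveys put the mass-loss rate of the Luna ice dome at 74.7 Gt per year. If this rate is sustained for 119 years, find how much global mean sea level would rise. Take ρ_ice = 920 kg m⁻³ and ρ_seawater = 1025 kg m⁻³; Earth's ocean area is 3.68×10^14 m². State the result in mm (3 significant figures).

≈ 23.6 mm

Total mass lost = 74.7 Gt/yr × 119 yr = 8889 Gt = 8.889×10^15 kg.
ρ_w = 1025 kg m⁻³, so water volume = 8.889×10^15 / 1025 = 8.672×10^12 m³.
Δh = 8.672×10^12 / 3.68×10^14 = 0.0236 m = 23.6 mm.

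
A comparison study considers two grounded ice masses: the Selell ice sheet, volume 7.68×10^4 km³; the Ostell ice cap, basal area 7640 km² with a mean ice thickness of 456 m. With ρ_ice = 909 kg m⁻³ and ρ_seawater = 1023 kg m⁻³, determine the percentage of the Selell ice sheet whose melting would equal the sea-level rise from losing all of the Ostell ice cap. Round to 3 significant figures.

Equal sea-level rise means equal mass of meltwater, i.e. equal mass of ice lost.
Ice mass of Ostell: 3.167×10^15 kg; ice mass of Selell: 6.981×10^16 kg.
Fraction required = 3.167×10^15 / 6.981×10^16 = 0.0454 → 4.54 %.

≈ 4.54 %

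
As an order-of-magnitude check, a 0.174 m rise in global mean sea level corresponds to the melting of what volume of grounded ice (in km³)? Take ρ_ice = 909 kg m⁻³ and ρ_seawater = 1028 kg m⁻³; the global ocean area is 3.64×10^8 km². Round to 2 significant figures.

Required water volume = Δh × A = 0.174 m × 3.64×10^14 m² = 6.334×10^13 m³ = 6.334×10^4 km³.
Ice volume = water volume × ρ_w/ρ_ice = 6.334×10^4 × 1028/909 = 7.2×10^4 km³.

≈ 7.2×10^4 km³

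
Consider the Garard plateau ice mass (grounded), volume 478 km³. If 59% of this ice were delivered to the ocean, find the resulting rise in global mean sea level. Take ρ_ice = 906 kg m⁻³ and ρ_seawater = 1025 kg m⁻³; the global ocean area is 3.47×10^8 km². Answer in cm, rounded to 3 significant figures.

≈ 0.0718 cm

Garard: 0.59 × 478 km³ × (906/1025) = 249.3 km³ of water.
Spread over 3.47×10^14 m² of ocean, Δh = 2.493×10^11 / 3.47×10^14 = 7.18×10^-4 m = 0.0718 cm.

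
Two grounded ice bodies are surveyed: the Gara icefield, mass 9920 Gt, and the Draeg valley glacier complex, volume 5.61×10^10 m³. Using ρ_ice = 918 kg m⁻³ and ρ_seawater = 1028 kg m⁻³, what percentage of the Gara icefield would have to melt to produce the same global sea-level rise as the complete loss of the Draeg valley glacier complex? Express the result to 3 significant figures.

≈ 0.519 %

Equal sea-level rise means equal mass of meltwater, i.e. equal mass of ice lost.
Ice mass of Draeg: 5.150×10^13 kg; ice mass of Gara: 9.920×10^15 kg.
Fraction required = 5.150×10^13 / 9.920×10^15 = 5.19×10^-3 → 0.519 %.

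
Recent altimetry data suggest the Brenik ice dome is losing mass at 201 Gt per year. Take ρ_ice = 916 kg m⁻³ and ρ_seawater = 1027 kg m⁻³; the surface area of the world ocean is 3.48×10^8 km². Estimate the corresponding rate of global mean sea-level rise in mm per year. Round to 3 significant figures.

ρ_w = 1027 kg m⁻³. Annual water volume added = 201 Gt / ρ_w = 2.010×10^14 kg / 1027 kg m⁻³ = 1.957×10^11 m³.
Δh per year = 1.957×10^11 / 3.48×10^14 = 5.62×10^-4 m = 0.562 mm.

≈ 0.562 mm/yr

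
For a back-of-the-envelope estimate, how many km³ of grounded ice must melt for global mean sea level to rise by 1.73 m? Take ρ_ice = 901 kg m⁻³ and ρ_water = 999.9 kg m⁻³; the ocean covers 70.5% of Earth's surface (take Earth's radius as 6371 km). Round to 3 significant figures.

≈ 6.90×10^5 km³

Required water volume = Δh × A = 1.73 m × 3.60×10^14 m² = 6.221×10^14 m³ = 6.221×10^5 km³.
Ice volume = water volume × ρ_w/ρ_ice = 6.221×10^5 × 999.9/901 = 6.90×10^5 km³.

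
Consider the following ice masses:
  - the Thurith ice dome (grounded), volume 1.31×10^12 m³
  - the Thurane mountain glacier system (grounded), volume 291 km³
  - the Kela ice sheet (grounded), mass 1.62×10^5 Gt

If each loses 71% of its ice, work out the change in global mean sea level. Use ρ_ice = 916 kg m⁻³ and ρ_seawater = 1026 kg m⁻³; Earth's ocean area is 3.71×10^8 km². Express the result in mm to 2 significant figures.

≈ 300 mm

Thurith: 0.71 × 1.31×10^12 m³ × (916/1026) = 8.304×10^11 m³ of water.
Thurane: 0.71 × 291 km³ × (916/1026) = 184.5 km³ of water.
Kela: 0.71 × 1.62×10^5 Gt = 1.150×10^17 kg; dividing by ρ_w = 1026 kg m⁻³ gives 1.121×10^14 m³ of water.
Total added water ≈ 1.131×10^14 m³ over 3.71×10^14 m² → Δh = 0.305 m = 300 mm.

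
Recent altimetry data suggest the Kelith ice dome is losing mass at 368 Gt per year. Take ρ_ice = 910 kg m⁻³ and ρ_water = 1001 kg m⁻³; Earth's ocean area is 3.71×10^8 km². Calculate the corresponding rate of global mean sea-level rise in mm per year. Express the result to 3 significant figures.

ρ_w = 1001 kg m⁻³. Annual water volume added = 368 Gt / ρ_w = 3.680×10^14 kg / 1001 kg m⁻³ = 3.676×10^11 m³.
Δh per year = 3.676×10^11 / 3.71×10^14 = 9.91×10^-4 m = 0.991 mm.

≈ 0.991 mm/yr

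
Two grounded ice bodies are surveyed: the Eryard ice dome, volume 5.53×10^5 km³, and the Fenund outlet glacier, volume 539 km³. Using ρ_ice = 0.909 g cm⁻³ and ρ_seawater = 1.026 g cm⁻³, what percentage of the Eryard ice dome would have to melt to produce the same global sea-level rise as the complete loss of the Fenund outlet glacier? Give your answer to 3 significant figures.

Equal sea-level rise means equal mass of meltwater, i.e. equal mass of ice lost.
Ice mass of Fenund: 4.900×10^14 kg; ice mass of Eryard: 5.027×10^17 kg.
Fraction required = 4.900×10^14 / 5.027×10^17 = 9.75×10^-4 → 0.0975 %.

≈ 0.0975 %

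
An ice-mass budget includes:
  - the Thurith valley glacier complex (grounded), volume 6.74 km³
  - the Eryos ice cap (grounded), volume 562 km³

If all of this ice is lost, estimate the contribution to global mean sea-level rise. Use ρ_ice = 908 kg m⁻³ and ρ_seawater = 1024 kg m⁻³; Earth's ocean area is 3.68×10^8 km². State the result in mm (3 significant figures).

≈ 1.37 mm

Thurith: 6.74 km³ × (908/1024) = 5.976 km³ of water.
Eryos: 562 km³ × (908/1024) = 498.3 km³ of water.
Total added water ≈ 5.043×10^11 m³ over 3.68×10^14 m² → Δh = 1.37×10^-3 m = 1.37 mm.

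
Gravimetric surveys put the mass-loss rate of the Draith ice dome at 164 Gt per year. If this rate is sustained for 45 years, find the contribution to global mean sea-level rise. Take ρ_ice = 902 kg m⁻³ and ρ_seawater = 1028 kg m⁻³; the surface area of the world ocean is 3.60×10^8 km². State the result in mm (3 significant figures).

Total mass lost = 164 Gt/yr × 45 yr = 7380 Gt = 7.380×10^15 kg.
ρ_w = 1028 kg m⁻³, so water volume = 7.380×10^15 / 1028 = 7.179×10^12 m³.
Δh = 7.179×10^12 / 3.60×10^14 = 0.0199 m = 19.9 mm.

≈ 19.9 mm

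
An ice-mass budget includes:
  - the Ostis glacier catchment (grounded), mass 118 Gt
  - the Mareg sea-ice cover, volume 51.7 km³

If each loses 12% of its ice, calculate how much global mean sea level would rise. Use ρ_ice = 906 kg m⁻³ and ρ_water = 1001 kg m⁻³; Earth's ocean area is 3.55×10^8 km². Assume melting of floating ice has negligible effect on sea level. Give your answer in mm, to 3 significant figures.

≈ 0.0398 mm

Ostis: 0.12 × 118 Gt = 1.416×10^13 kg; dividing by ρ_w = 1001 kg m⁻³ gives 1.415×10^10 m³ of water.
The Mareg sea-ice cover is floating and already displaces its own weight of water, so its melt adds essentially nothing to sea level.
Total added water ≈ 1.415×10^10 m³ over 3.55×10^14 m² → Δh = 3.98×10^-5 m = 0.0398 mm.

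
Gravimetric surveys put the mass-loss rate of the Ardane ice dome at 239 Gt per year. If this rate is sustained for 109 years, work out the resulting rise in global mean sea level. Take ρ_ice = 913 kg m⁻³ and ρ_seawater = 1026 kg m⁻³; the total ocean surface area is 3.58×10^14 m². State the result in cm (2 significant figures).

Total mass lost = 239 Gt/yr × 109 yr = 2.605×10^4 Gt = 2.605×10^16 kg.
ρ_w = 1026 kg m⁻³, so water volume = 2.605×10^16 / 1026 = 2.539×10^13 m³.
Δh = 2.539×10^13 / 3.58×10^14 = 0.0709 m = 7.1 cm.

≈ 7.1 cm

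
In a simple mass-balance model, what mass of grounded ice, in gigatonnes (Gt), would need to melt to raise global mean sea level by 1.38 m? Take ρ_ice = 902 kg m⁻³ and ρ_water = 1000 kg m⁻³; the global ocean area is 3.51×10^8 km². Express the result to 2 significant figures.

Required water volume = Δh × A = 1.38 m × 3.51×10^14 m² = 4.844×10^14 m³.
ρ_w = 1000 kg m⁻³, so the mass of water = 4.844×10^14 m³ × 1000 kg m⁻³ = 4.844×10^17 kg = 4.8×10^5 Gt (and the same mass of ice, by conservation).

≈ 4.8×10^5 Gt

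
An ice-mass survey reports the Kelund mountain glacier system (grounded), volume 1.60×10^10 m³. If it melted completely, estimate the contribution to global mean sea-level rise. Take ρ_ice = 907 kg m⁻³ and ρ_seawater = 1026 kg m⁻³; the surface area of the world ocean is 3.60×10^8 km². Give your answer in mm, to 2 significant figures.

Kelund: 1.60×10^10 m³ × (907/1026) = 1.414×10^10 m³ of water.
Spread over 3.60×10^14 m² of ocean, Δh = 1.414×10^10 / 3.60×10^14 = 3.93×10^-5 m = 0.039 mm.

≈ 0.039 mm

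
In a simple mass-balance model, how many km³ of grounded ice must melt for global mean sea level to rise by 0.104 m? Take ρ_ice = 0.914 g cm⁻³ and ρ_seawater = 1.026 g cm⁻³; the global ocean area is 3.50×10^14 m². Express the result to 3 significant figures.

≈ 4.09×10^4 km³

Required water volume = Δh × A = 0.104 m × 3.50×10^14 m² = 3.640×10^13 m³ = 3.640×10^4 km³.
Ice volume = water volume × ρ_w/ρ_ice = 3.640×10^4 × 1026/914 = 4.09×10^4 km³.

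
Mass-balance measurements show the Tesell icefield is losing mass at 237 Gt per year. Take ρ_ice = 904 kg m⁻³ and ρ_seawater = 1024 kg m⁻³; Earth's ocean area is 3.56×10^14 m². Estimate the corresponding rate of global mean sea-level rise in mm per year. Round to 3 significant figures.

≈ 0.650 mm/yr

ρ_w = 1024 kg m⁻³. Annual water volume added = 237 Gt / ρ_w = 2.370×10^14 kg / 1024 kg m⁻³ = 2.314×10^11 m³.
Δh per year = 2.314×10^11 / 3.56×10^14 = 6.50×10^-4 m = 0.650 mm.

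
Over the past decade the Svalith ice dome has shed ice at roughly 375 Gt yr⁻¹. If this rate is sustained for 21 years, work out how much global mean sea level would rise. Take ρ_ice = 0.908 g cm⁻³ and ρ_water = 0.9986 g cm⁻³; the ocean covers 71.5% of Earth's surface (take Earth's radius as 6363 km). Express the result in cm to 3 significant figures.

≈ 2.17 cm

Total mass lost = 375 Gt/yr × 21 yr = 7875 Gt = 7.875×10^15 kg.
ρ_w = 0.9986 g cm⁻³ = 998.6 kg m⁻³, so water volume = 7.875×10^15 / 998.6 = 7.886×10^12 m³.
Δh = 7.886×10^12 / 3.64×10^14 = 0.0217 m = 2.17 cm.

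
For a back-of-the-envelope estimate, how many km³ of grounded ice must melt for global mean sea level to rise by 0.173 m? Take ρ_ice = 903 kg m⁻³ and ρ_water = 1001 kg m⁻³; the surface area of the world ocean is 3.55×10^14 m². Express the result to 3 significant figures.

Required water volume = Δh × A = 0.173 m × 3.55×10^14 m² = 6.141×10^13 m³ = 6.141×10^4 km³.
Ice volume = water volume × ρ_w/ρ_ice = 6.141×10^4 × 1001/903 = 6.81×10^4 km³.

≈ 6.81×10^4 km³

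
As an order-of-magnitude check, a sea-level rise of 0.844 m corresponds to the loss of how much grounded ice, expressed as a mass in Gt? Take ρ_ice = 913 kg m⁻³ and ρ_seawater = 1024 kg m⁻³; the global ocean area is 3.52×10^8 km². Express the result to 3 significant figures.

≈ 3.04×10^5 Gt

Required water volume = Δh × A = 0.844 m × 3.52×10^14 m² = 2.971×10^14 m³.
ρ_w = 1024 kg m⁻³, so the mass of water = 2.971×10^14 m³ × 1024 kg m⁻³ = 3.042×10^17 kg = 3.04×10^5 Gt (and the same mass of ice, by conservation).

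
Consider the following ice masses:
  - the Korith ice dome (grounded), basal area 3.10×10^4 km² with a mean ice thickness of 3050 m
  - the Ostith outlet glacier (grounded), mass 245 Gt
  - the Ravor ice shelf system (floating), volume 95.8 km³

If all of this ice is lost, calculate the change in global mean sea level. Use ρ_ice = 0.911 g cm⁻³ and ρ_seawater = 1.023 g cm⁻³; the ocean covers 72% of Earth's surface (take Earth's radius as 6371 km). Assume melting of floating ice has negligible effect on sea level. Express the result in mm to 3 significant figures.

≈ 230 mm

Korith: ice volume = 3.10×10^4 km² × 3050 m = 9.455×10^4 km³; 9.455×10^4 × (911/1023) = 8.420×10^4 km³ of water.
Ostith: 245 Gt = 2.450×10^14 kg; dividing by ρ_w = 1.023 g cm⁻³ = 1023 kg m⁻³ gives 2.395×10^11 m³ of water.
The Ravor ice shelf system is floating and already displaces its own weight of water, so its melt adds essentially nothing to sea level.
Total added water ≈ 8.444×10^13 m³ over 3.67×10^14 m² → Δh = 0.230 m = 230 mm.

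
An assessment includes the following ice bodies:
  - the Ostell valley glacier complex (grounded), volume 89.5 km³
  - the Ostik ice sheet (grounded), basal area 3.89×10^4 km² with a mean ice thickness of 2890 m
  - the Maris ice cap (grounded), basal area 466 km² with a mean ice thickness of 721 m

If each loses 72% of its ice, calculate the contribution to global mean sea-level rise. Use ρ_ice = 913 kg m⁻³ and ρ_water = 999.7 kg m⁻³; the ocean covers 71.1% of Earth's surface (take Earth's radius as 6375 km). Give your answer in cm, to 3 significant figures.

≈ 20.4 cm

Ostell: 0.72 × 89.5 km³ × (913/999.7) = 58.85 km³ of water.
Ostik: ice volume = 3.89×10^4 km² × 2890 m = 1.124×10^5 km³; 0.72 × 1.124×10^5 × (913/999.7) = 7.392×10^4 km³ of water.
Maris: ice volume = 466 km² × 721 m = 336.0 km³; 0.72 × 336.0 × (913/999.7) = 220.9 km³ of water.
Total added water ≈ 7.420×10^13 m³ over 3.63×10^14 m² → Δh = 0.204 m = 20.4 cm.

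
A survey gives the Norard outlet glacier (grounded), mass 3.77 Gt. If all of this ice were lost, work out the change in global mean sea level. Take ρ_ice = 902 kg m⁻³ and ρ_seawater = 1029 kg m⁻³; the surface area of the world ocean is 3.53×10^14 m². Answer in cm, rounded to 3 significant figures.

≈ 1.04×10^-3 cm

Norard: 3.77 Gt = 3.770×10^12 kg; dividing by ρ_w = 1029 kg m⁻³ gives 3.664×10^9 m³ of water.
Spread over 3.53×10^14 m² of ocean, Δh = 3.664×10^9 / 3.53×10^14 = 1.04×10^-5 m = 1.04×10^-3 cm.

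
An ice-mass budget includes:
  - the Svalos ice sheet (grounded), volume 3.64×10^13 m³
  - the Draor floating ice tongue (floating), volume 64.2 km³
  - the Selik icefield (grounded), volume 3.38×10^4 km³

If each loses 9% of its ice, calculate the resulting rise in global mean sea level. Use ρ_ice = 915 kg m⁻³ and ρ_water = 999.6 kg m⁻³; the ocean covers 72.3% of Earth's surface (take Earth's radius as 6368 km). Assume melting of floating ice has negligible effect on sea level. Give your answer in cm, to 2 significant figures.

≈ 1.6 cm

Svalos: 0.09 × 3.64×10^13 m³ × (915/999.6) = 2.999×10^12 m³ of water.
The Draor floating ice tongue is floating and already displaces its own weight of water, so its melt adds essentially nothing to sea level.
Selik: 0.09 × 3.38×10^4 km³ × (915/999.6) = 2785 km³ of water.
Total added water ≈ 5.783×10^12 m³ over 3.68×10^14 m² → Δh = 0.0157 m = 1.6 cm.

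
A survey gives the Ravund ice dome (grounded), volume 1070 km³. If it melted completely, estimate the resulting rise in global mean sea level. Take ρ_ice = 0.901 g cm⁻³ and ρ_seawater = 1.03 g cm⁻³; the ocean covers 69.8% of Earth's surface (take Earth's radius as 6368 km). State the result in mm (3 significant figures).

Ravund: 1070 km³ × (901/1030) = 936.0 km³ of water.
Spread over 3.56×10^14 m² of ocean, Δh = 9.360×10^11 / 3.56×10^14 = 2.63×10^-3 m = 2.63 mm.

≈ 2.63 mm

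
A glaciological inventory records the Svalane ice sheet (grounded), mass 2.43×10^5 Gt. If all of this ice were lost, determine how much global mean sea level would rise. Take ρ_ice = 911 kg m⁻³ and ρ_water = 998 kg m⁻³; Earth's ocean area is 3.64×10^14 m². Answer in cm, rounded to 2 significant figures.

≈ 67 cm

Svalane: 2.43×10^5 Gt = 2.430×10^17 kg; dividing by ρ_w = 998 kg m⁻³ gives 2.435×10^14 m³ of water.
Spread over 3.64×10^14 m² of ocean, Δh = 2.435×10^14 / 3.64×10^14 = 0.669 m = 67 cm.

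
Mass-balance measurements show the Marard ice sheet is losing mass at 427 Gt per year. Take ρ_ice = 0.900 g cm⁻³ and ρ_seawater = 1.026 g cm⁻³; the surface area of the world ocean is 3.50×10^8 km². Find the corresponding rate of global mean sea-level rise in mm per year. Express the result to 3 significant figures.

ρ_w = 1.026 g cm⁻³ = 1026 kg m⁻³. Annual water volume added = 427 Gt / ρ_w = 4.270×10^14 kg / 1026 kg m⁻³ = 4.162×10^11 m³.
Δh per year = 4.162×10^11 / 3.50×10^14 = 1.19×10^-3 m = 1.19 mm.

≈ 1.19 mm/yr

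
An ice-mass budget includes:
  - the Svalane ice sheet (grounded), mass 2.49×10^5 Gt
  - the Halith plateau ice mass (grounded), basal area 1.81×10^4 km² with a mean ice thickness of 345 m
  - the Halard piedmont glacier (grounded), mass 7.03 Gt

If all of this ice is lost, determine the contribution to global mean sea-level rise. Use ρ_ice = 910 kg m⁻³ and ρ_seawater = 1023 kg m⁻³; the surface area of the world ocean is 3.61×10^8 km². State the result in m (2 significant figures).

Svalane: 2.49×10^5 Gt = 2.490×10^17 kg; dividing by ρ_w = 1023 kg m⁻³ gives 2.434×10^14 m³ of water.
Halith: ice volume = 1.81×10^4 km² × 345 m = 6244 km³; 6244 × (910/1023) = 5555 km³ of water.
Halard: 7.03 Gt = 7.030×10^12 kg; dividing by ρ_w = 1023 kg m⁻³ gives 6.872×10^9 m³ of water.
Total added water ≈ 2.490×10^14 m³ over 3.61×10^14 m² → Δh = 0.690 m.

≈ 0.69 m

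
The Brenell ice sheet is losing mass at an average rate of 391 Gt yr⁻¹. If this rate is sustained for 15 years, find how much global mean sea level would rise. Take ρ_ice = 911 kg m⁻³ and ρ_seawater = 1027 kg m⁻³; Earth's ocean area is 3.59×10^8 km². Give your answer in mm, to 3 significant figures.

≈ 15.9 mm

Total mass lost = 391 Gt/yr × 15 yr = 5865 Gt = 5.865×10^15 kg.
ρ_w = 1027 kg m⁻³, so water volume = 5.865×10^15 / 1027 = 5.711×10^12 m³.
Δh = 5.711×10^12 / 3.59×10^14 = 0.0159 m = 15.9 mm.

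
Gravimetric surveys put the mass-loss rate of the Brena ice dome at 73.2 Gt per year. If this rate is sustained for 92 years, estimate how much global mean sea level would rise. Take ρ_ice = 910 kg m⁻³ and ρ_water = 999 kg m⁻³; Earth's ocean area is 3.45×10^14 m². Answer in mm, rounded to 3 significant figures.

≈ 19.5 mm

Total mass lost = 73.2 Gt/yr × 92 yr = 6734 Gt = 6.734×10^15 kg.
ρ_w = 999 kg m⁻³, so water volume = 6.734×10^15 / 999 = 6.741×10^12 m³.
Δh = 6.741×10^12 / 3.45×10^14 = 0.0195 m = 19.5 mm.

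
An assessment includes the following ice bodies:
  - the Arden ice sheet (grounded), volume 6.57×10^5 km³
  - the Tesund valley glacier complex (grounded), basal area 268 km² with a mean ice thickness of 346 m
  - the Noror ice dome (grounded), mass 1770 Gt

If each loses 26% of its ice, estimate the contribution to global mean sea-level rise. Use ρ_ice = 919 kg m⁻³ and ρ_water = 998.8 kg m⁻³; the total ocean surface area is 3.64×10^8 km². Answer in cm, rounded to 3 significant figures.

≈ 43.3 cm

Arden: 0.26 × 6.57×10^5 km³ × (919/998.8) = 1.572×10^5 km³ of water.
Tesund: ice volume = 268 km² × 346 m = 92.73 km³; 0.26 × 92.73 × (919/998.8) = 22.18 km³ of water.
Noror: 0.26 × 1770 Gt = 4.602×10^14 kg; dividing by ρ_w = 998.8 kg m⁻³ gives 4.608×10^11 m³ of water.
Total added water ≈ 1.577×10^14 m³ over 3.64×10^14 m² → Δh = 0.433 m = 43.3 cm.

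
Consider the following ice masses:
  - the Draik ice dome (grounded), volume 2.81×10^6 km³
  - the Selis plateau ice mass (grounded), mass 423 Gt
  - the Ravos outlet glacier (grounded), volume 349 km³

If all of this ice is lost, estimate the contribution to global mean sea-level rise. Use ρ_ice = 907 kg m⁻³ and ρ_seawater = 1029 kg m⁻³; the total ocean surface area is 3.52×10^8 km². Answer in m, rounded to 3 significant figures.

Draik: 2.81×10^6 km³ × (907/1029) = 2.477×10^6 km³ of water.
Selis: 423 Gt = 4.230×10^14 kg; dividing by ρ_w = 1029 kg m⁻³ gives 4.111×10^11 m³ of water.
Ravos: 349 km³ × (907/1029) = 307.6 km³ of water.
Total added water ≈ 2.478×10^15 m³ over 3.52×10^14 m² → Δh = 7.04 m.

≈ 7.04 m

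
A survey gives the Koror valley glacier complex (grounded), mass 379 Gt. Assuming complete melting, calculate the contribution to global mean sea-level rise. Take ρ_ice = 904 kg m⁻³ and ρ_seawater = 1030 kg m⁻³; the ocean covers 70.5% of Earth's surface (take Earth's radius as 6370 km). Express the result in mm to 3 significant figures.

≈ 1.02 mm

Koror: 379 Gt = 3.790×10^14 kg; dividing by ρ_w = 1030 kg m⁻³ gives 3.680×10^11 m³ of water.
Spread over 3.59×10^14 m² of ocean, Δh = 3.680×10^11 / 3.59×10^14 = 1.02×10^-3 m = 1.02 mm.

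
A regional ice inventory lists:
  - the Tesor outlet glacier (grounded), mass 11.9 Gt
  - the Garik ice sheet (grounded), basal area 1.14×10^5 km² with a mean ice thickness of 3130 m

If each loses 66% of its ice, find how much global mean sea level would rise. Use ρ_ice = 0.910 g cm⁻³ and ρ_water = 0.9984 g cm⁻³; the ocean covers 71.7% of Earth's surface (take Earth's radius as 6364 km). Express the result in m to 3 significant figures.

Tesor: 0.66 × 11.9 Gt = 7.854×10^12 kg; dividing by ρ_w = 0.9984 g cm⁻³ = 998.4 kg m⁻³ gives 7.867×10^9 m³ of water.
Garik: ice volume = 1.14×10^5 km² × 3130 m = 3.568×10^5 km³; 0.66 × 3.568×10^5 × (910/998.4) = 2.146×10^5 km³ of water.
Total added water ≈ 2.147×10^14 m³ over 3.65×10^14 m² → Δh = 0.588 m.

≈ 0.588 m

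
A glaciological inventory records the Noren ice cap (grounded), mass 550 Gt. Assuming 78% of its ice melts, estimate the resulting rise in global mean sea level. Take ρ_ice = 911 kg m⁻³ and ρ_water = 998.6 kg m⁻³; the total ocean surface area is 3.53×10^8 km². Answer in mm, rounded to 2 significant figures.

Noren: 0.78 × 550 Gt = 4.290×10^14 kg; dividing by ρ_w = 998.6 kg m⁻³ gives 4.296×10^11 m³ of water.
Spread over 3.53×10^14 m² of ocean, Δh = 4.296×10^11 / 3.53×10^14 = 1.22×10^-3 m = 1.2 mm.

≈ 1.2 mm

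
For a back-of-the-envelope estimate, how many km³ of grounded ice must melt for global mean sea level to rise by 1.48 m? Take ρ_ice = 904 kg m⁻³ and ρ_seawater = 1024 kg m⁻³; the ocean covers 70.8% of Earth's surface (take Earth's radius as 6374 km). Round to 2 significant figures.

Required water volume = Δh × A = 1.48 m × 3.61×10^14 m² = 5.350×10^14 m³ = 5.350×10^5 km³.
Ice volume = water volume × ρ_w/ρ_ice = 5.350×10^5 × 1024/904 = 6.1×10^5 km³.

≈ 6.1×10^5 km³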